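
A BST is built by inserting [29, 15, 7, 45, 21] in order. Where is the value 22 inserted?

Starting tree (level order): [29, 15, 45, 7, 21]
Insertion path: 29 -> 15 -> 21
Result: insert 22 as right child of 21
Final tree (level order): [29, 15, 45, 7, 21, None, None, None, None, None, 22]


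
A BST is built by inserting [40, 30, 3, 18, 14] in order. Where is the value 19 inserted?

Starting tree (level order): [40, 30, None, 3, None, None, 18, 14]
Insertion path: 40 -> 30 -> 3 -> 18
Result: insert 19 as right child of 18
Final tree (level order): [40, 30, None, 3, None, None, 18, 14, 19]


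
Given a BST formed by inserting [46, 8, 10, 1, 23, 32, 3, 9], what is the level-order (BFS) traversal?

Tree insertion order: [46, 8, 10, 1, 23, 32, 3, 9]
Tree (level-order array): [46, 8, None, 1, 10, None, 3, 9, 23, None, None, None, None, None, 32]
BFS from the root, enqueuing left then right child of each popped node:
  queue [46] -> pop 46, enqueue [8], visited so far: [46]
  queue [8] -> pop 8, enqueue [1, 10], visited so far: [46, 8]
  queue [1, 10] -> pop 1, enqueue [3], visited so far: [46, 8, 1]
  queue [10, 3] -> pop 10, enqueue [9, 23], visited so far: [46, 8, 1, 10]
  queue [3, 9, 23] -> pop 3, enqueue [none], visited so far: [46, 8, 1, 10, 3]
  queue [9, 23] -> pop 9, enqueue [none], visited so far: [46, 8, 1, 10, 3, 9]
  queue [23] -> pop 23, enqueue [32], visited so far: [46, 8, 1, 10, 3, 9, 23]
  queue [32] -> pop 32, enqueue [none], visited so far: [46, 8, 1, 10, 3, 9, 23, 32]
Result: [46, 8, 1, 10, 3, 9, 23, 32]


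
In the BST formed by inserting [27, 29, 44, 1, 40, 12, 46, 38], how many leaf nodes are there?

Tree built from: [27, 29, 44, 1, 40, 12, 46, 38]
Tree (level-order array): [27, 1, 29, None, 12, None, 44, None, None, 40, 46, 38]
Rule: A leaf has 0 children.
Per-node child counts:
  node 27: 2 child(ren)
  node 1: 1 child(ren)
  node 12: 0 child(ren)
  node 29: 1 child(ren)
  node 44: 2 child(ren)
  node 40: 1 child(ren)
  node 38: 0 child(ren)
  node 46: 0 child(ren)
Matching nodes: [12, 38, 46]
Count of leaf nodes: 3


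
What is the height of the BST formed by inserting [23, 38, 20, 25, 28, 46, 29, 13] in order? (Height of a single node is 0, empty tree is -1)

Insertion order: [23, 38, 20, 25, 28, 46, 29, 13]
Tree (level-order array): [23, 20, 38, 13, None, 25, 46, None, None, None, 28, None, None, None, 29]
Compute height bottom-up (empty subtree = -1):
  height(13) = 1 + max(-1, -1) = 0
  height(20) = 1 + max(0, -1) = 1
  height(29) = 1 + max(-1, -1) = 0
  height(28) = 1 + max(-1, 0) = 1
  height(25) = 1 + max(-1, 1) = 2
  height(46) = 1 + max(-1, -1) = 0
  height(38) = 1 + max(2, 0) = 3
  height(23) = 1 + max(1, 3) = 4
Height = 4


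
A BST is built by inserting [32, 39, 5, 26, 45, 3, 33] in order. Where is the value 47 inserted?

Starting tree (level order): [32, 5, 39, 3, 26, 33, 45]
Insertion path: 32 -> 39 -> 45
Result: insert 47 as right child of 45
Final tree (level order): [32, 5, 39, 3, 26, 33, 45, None, None, None, None, None, None, None, 47]


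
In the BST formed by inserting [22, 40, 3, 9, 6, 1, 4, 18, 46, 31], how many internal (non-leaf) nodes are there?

Tree built from: [22, 40, 3, 9, 6, 1, 4, 18, 46, 31]
Tree (level-order array): [22, 3, 40, 1, 9, 31, 46, None, None, 6, 18, None, None, None, None, 4]
Rule: An internal node has at least one child.
Per-node child counts:
  node 22: 2 child(ren)
  node 3: 2 child(ren)
  node 1: 0 child(ren)
  node 9: 2 child(ren)
  node 6: 1 child(ren)
  node 4: 0 child(ren)
  node 18: 0 child(ren)
  node 40: 2 child(ren)
  node 31: 0 child(ren)
  node 46: 0 child(ren)
Matching nodes: [22, 3, 9, 6, 40]
Count of internal (non-leaf) nodes: 5


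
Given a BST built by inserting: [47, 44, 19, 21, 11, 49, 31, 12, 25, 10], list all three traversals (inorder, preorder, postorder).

Tree insertion order: [47, 44, 19, 21, 11, 49, 31, 12, 25, 10]
Tree (level-order array): [47, 44, 49, 19, None, None, None, 11, 21, 10, 12, None, 31, None, None, None, None, 25]
Inorder (L, root, R): [10, 11, 12, 19, 21, 25, 31, 44, 47, 49]
Preorder (root, L, R): [47, 44, 19, 11, 10, 12, 21, 31, 25, 49]
Postorder (L, R, root): [10, 12, 11, 25, 31, 21, 19, 44, 49, 47]


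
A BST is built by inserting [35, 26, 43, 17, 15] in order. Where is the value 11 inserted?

Starting tree (level order): [35, 26, 43, 17, None, None, None, 15]
Insertion path: 35 -> 26 -> 17 -> 15
Result: insert 11 as left child of 15
Final tree (level order): [35, 26, 43, 17, None, None, None, 15, None, 11]


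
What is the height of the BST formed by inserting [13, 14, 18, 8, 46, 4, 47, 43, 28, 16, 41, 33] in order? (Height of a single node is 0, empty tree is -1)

Insertion order: [13, 14, 18, 8, 46, 4, 47, 43, 28, 16, 41, 33]
Tree (level-order array): [13, 8, 14, 4, None, None, 18, None, None, 16, 46, None, None, 43, 47, 28, None, None, None, None, 41, 33]
Compute height bottom-up (empty subtree = -1):
  height(4) = 1 + max(-1, -1) = 0
  height(8) = 1 + max(0, -1) = 1
  height(16) = 1 + max(-1, -1) = 0
  height(33) = 1 + max(-1, -1) = 0
  height(41) = 1 + max(0, -1) = 1
  height(28) = 1 + max(-1, 1) = 2
  height(43) = 1 + max(2, -1) = 3
  height(47) = 1 + max(-1, -1) = 0
  height(46) = 1 + max(3, 0) = 4
  height(18) = 1 + max(0, 4) = 5
  height(14) = 1 + max(-1, 5) = 6
  height(13) = 1 + max(1, 6) = 7
Height = 7


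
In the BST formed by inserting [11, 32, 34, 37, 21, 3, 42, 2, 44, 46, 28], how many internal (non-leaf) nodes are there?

Tree built from: [11, 32, 34, 37, 21, 3, 42, 2, 44, 46, 28]
Tree (level-order array): [11, 3, 32, 2, None, 21, 34, None, None, None, 28, None, 37, None, None, None, 42, None, 44, None, 46]
Rule: An internal node has at least one child.
Per-node child counts:
  node 11: 2 child(ren)
  node 3: 1 child(ren)
  node 2: 0 child(ren)
  node 32: 2 child(ren)
  node 21: 1 child(ren)
  node 28: 0 child(ren)
  node 34: 1 child(ren)
  node 37: 1 child(ren)
  node 42: 1 child(ren)
  node 44: 1 child(ren)
  node 46: 0 child(ren)
Matching nodes: [11, 3, 32, 21, 34, 37, 42, 44]
Count of internal (non-leaf) nodes: 8


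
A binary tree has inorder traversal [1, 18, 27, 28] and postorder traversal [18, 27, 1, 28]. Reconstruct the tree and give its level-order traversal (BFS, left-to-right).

Inorder:   [1, 18, 27, 28]
Postorder: [18, 27, 1, 28]
Algorithm: postorder visits root last, so walk postorder right-to-left;
each value is the root of the current inorder slice — split it at that
value, recurse on the right subtree first, then the left.
Recursive splits:
  root=28; inorder splits into left=[1, 18, 27], right=[]
  root=1; inorder splits into left=[], right=[18, 27]
  root=27; inorder splits into left=[18], right=[]
  root=18; inorder splits into left=[], right=[]
Reconstructed level-order: [28, 1, 27, 18]


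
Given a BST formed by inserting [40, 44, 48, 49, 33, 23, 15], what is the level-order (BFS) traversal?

Tree insertion order: [40, 44, 48, 49, 33, 23, 15]
Tree (level-order array): [40, 33, 44, 23, None, None, 48, 15, None, None, 49]
BFS from the root, enqueuing left then right child of each popped node:
  queue [40] -> pop 40, enqueue [33, 44], visited so far: [40]
  queue [33, 44] -> pop 33, enqueue [23], visited so far: [40, 33]
  queue [44, 23] -> pop 44, enqueue [48], visited so far: [40, 33, 44]
  queue [23, 48] -> pop 23, enqueue [15], visited so far: [40, 33, 44, 23]
  queue [48, 15] -> pop 48, enqueue [49], visited so far: [40, 33, 44, 23, 48]
  queue [15, 49] -> pop 15, enqueue [none], visited so far: [40, 33, 44, 23, 48, 15]
  queue [49] -> pop 49, enqueue [none], visited so far: [40, 33, 44, 23, 48, 15, 49]
Result: [40, 33, 44, 23, 48, 15, 49]


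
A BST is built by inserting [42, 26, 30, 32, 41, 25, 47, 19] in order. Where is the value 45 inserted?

Starting tree (level order): [42, 26, 47, 25, 30, None, None, 19, None, None, 32, None, None, None, 41]
Insertion path: 42 -> 47
Result: insert 45 as left child of 47
Final tree (level order): [42, 26, 47, 25, 30, 45, None, 19, None, None, 32, None, None, None, None, None, 41]


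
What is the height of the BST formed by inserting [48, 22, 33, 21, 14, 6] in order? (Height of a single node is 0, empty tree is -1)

Insertion order: [48, 22, 33, 21, 14, 6]
Tree (level-order array): [48, 22, None, 21, 33, 14, None, None, None, 6]
Compute height bottom-up (empty subtree = -1):
  height(6) = 1 + max(-1, -1) = 0
  height(14) = 1 + max(0, -1) = 1
  height(21) = 1 + max(1, -1) = 2
  height(33) = 1 + max(-1, -1) = 0
  height(22) = 1 + max(2, 0) = 3
  height(48) = 1 + max(3, -1) = 4
Height = 4


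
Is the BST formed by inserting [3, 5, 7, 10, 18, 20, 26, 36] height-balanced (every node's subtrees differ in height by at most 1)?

Tree (level-order array): [3, None, 5, None, 7, None, 10, None, 18, None, 20, None, 26, None, 36]
Definition: a tree is height-balanced if, at every node, |h(left) - h(right)| <= 1 (empty subtree has height -1).
Bottom-up per-node check:
  node 36: h_left=-1, h_right=-1, diff=0 [OK], height=0
  node 26: h_left=-1, h_right=0, diff=1 [OK], height=1
  node 20: h_left=-1, h_right=1, diff=2 [FAIL (|-1-1|=2 > 1)], height=2
  node 18: h_left=-1, h_right=2, diff=3 [FAIL (|-1-2|=3 > 1)], height=3
  node 10: h_left=-1, h_right=3, diff=4 [FAIL (|-1-3|=4 > 1)], height=4
  node 7: h_left=-1, h_right=4, diff=5 [FAIL (|-1-4|=5 > 1)], height=5
  node 5: h_left=-1, h_right=5, diff=6 [FAIL (|-1-5|=6 > 1)], height=6
  node 3: h_left=-1, h_right=6, diff=7 [FAIL (|-1-6|=7 > 1)], height=7
Node 20 violates the condition: |-1 - 1| = 2 > 1.
Result: Not balanced


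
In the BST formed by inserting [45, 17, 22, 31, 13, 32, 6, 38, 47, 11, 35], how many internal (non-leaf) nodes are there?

Tree built from: [45, 17, 22, 31, 13, 32, 6, 38, 47, 11, 35]
Tree (level-order array): [45, 17, 47, 13, 22, None, None, 6, None, None, 31, None, 11, None, 32, None, None, None, 38, 35]
Rule: An internal node has at least one child.
Per-node child counts:
  node 45: 2 child(ren)
  node 17: 2 child(ren)
  node 13: 1 child(ren)
  node 6: 1 child(ren)
  node 11: 0 child(ren)
  node 22: 1 child(ren)
  node 31: 1 child(ren)
  node 32: 1 child(ren)
  node 38: 1 child(ren)
  node 35: 0 child(ren)
  node 47: 0 child(ren)
Matching nodes: [45, 17, 13, 6, 22, 31, 32, 38]
Count of internal (non-leaf) nodes: 8


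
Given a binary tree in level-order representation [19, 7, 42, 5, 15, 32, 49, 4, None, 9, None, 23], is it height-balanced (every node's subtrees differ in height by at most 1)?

Tree (level-order array): [19, 7, 42, 5, 15, 32, 49, 4, None, 9, None, 23]
Definition: a tree is height-balanced if, at every node, |h(left) - h(right)| <= 1 (empty subtree has height -1).
Bottom-up per-node check:
  node 4: h_left=-1, h_right=-1, diff=0 [OK], height=0
  node 5: h_left=0, h_right=-1, diff=1 [OK], height=1
  node 9: h_left=-1, h_right=-1, diff=0 [OK], height=0
  node 15: h_left=0, h_right=-1, diff=1 [OK], height=1
  node 7: h_left=1, h_right=1, diff=0 [OK], height=2
  node 23: h_left=-1, h_right=-1, diff=0 [OK], height=0
  node 32: h_left=0, h_right=-1, diff=1 [OK], height=1
  node 49: h_left=-1, h_right=-1, diff=0 [OK], height=0
  node 42: h_left=1, h_right=0, diff=1 [OK], height=2
  node 19: h_left=2, h_right=2, diff=0 [OK], height=3
All nodes satisfy the balance condition.
Result: Balanced


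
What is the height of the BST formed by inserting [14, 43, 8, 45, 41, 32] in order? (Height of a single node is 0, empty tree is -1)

Insertion order: [14, 43, 8, 45, 41, 32]
Tree (level-order array): [14, 8, 43, None, None, 41, 45, 32]
Compute height bottom-up (empty subtree = -1):
  height(8) = 1 + max(-1, -1) = 0
  height(32) = 1 + max(-1, -1) = 0
  height(41) = 1 + max(0, -1) = 1
  height(45) = 1 + max(-1, -1) = 0
  height(43) = 1 + max(1, 0) = 2
  height(14) = 1 + max(0, 2) = 3
Height = 3


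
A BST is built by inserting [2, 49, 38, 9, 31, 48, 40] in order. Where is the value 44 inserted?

Starting tree (level order): [2, None, 49, 38, None, 9, 48, None, 31, 40]
Insertion path: 2 -> 49 -> 38 -> 48 -> 40
Result: insert 44 as right child of 40
Final tree (level order): [2, None, 49, 38, None, 9, 48, None, 31, 40, None, None, None, None, 44]


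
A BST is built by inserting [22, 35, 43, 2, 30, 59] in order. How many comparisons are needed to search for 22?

Search path for 22: 22
Found: True
Comparisons: 1


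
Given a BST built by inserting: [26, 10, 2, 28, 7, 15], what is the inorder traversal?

Tree insertion order: [26, 10, 2, 28, 7, 15]
Tree (level-order array): [26, 10, 28, 2, 15, None, None, None, 7]
Inorder traversal: [2, 7, 10, 15, 26, 28]


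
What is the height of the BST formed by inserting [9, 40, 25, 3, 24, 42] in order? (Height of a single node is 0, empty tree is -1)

Insertion order: [9, 40, 25, 3, 24, 42]
Tree (level-order array): [9, 3, 40, None, None, 25, 42, 24]
Compute height bottom-up (empty subtree = -1):
  height(3) = 1 + max(-1, -1) = 0
  height(24) = 1 + max(-1, -1) = 0
  height(25) = 1 + max(0, -1) = 1
  height(42) = 1 + max(-1, -1) = 0
  height(40) = 1 + max(1, 0) = 2
  height(9) = 1 + max(0, 2) = 3
Height = 3


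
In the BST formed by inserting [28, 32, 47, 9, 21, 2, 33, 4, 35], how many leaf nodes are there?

Tree built from: [28, 32, 47, 9, 21, 2, 33, 4, 35]
Tree (level-order array): [28, 9, 32, 2, 21, None, 47, None, 4, None, None, 33, None, None, None, None, 35]
Rule: A leaf has 0 children.
Per-node child counts:
  node 28: 2 child(ren)
  node 9: 2 child(ren)
  node 2: 1 child(ren)
  node 4: 0 child(ren)
  node 21: 0 child(ren)
  node 32: 1 child(ren)
  node 47: 1 child(ren)
  node 33: 1 child(ren)
  node 35: 0 child(ren)
Matching nodes: [4, 21, 35]
Count of leaf nodes: 3


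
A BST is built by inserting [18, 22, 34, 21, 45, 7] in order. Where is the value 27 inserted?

Starting tree (level order): [18, 7, 22, None, None, 21, 34, None, None, None, 45]
Insertion path: 18 -> 22 -> 34
Result: insert 27 as left child of 34
Final tree (level order): [18, 7, 22, None, None, 21, 34, None, None, 27, 45]


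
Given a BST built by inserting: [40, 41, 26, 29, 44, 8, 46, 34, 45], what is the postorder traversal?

Tree insertion order: [40, 41, 26, 29, 44, 8, 46, 34, 45]
Tree (level-order array): [40, 26, 41, 8, 29, None, 44, None, None, None, 34, None, 46, None, None, 45]
Postorder traversal: [8, 34, 29, 26, 45, 46, 44, 41, 40]


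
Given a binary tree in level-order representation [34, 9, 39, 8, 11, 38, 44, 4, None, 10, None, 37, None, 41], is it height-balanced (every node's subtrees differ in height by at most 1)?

Tree (level-order array): [34, 9, 39, 8, 11, 38, 44, 4, None, 10, None, 37, None, 41]
Definition: a tree is height-balanced if, at every node, |h(left) - h(right)| <= 1 (empty subtree has height -1).
Bottom-up per-node check:
  node 4: h_left=-1, h_right=-1, diff=0 [OK], height=0
  node 8: h_left=0, h_right=-1, diff=1 [OK], height=1
  node 10: h_left=-1, h_right=-1, diff=0 [OK], height=0
  node 11: h_left=0, h_right=-1, diff=1 [OK], height=1
  node 9: h_left=1, h_right=1, diff=0 [OK], height=2
  node 37: h_left=-1, h_right=-1, diff=0 [OK], height=0
  node 38: h_left=0, h_right=-1, diff=1 [OK], height=1
  node 41: h_left=-1, h_right=-1, diff=0 [OK], height=0
  node 44: h_left=0, h_right=-1, diff=1 [OK], height=1
  node 39: h_left=1, h_right=1, diff=0 [OK], height=2
  node 34: h_left=2, h_right=2, diff=0 [OK], height=3
All nodes satisfy the balance condition.
Result: Balanced


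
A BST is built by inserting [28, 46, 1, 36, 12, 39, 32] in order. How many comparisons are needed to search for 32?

Search path for 32: 28 -> 46 -> 36 -> 32
Found: True
Comparisons: 4


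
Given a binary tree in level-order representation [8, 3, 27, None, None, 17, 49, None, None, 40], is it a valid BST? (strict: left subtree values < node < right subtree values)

Level-order array: [8, 3, 27, None, None, 17, 49, None, None, 40]
Validate using subtree bounds (lo, hi): at each node, require lo < value < hi,
then recurse left with hi=value and right with lo=value.
Preorder trace (stopping at first violation):
  at node 8 with bounds (-inf, +inf): OK
  at node 3 with bounds (-inf, 8): OK
  at node 27 with bounds (8, +inf): OK
  at node 17 with bounds (8, 27): OK
  at node 49 with bounds (27, +inf): OK
  at node 40 with bounds (27, 49): OK
No violation found at any node.
Result: Valid BST


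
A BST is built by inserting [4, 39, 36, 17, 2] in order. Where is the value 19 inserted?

Starting tree (level order): [4, 2, 39, None, None, 36, None, 17]
Insertion path: 4 -> 39 -> 36 -> 17
Result: insert 19 as right child of 17
Final tree (level order): [4, 2, 39, None, None, 36, None, 17, None, None, 19]


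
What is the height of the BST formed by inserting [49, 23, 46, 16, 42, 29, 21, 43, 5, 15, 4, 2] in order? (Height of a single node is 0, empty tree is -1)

Insertion order: [49, 23, 46, 16, 42, 29, 21, 43, 5, 15, 4, 2]
Tree (level-order array): [49, 23, None, 16, 46, 5, 21, 42, None, 4, 15, None, None, 29, 43, 2]
Compute height bottom-up (empty subtree = -1):
  height(2) = 1 + max(-1, -1) = 0
  height(4) = 1 + max(0, -1) = 1
  height(15) = 1 + max(-1, -1) = 0
  height(5) = 1 + max(1, 0) = 2
  height(21) = 1 + max(-1, -1) = 0
  height(16) = 1 + max(2, 0) = 3
  height(29) = 1 + max(-1, -1) = 0
  height(43) = 1 + max(-1, -1) = 0
  height(42) = 1 + max(0, 0) = 1
  height(46) = 1 + max(1, -1) = 2
  height(23) = 1 + max(3, 2) = 4
  height(49) = 1 + max(4, -1) = 5
Height = 5


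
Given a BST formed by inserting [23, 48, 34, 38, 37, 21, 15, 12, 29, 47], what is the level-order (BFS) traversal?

Tree insertion order: [23, 48, 34, 38, 37, 21, 15, 12, 29, 47]
Tree (level-order array): [23, 21, 48, 15, None, 34, None, 12, None, 29, 38, None, None, None, None, 37, 47]
BFS from the root, enqueuing left then right child of each popped node:
  queue [23] -> pop 23, enqueue [21, 48], visited so far: [23]
  queue [21, 48] -> pop 21, enqueue [15], visited so far: [23, 21]
  queue [48, 15] -> pop 48, enqueue [34], visited so far: [23, 21, 48]
  queue [15, 34] -> pop 15, enqueue [12], visited so far: [23, 21, 48, 15]
  queue [34, 12] -> pop 34, enqueue [29, 38], visited so far: [23, 21, 48, 15, 34]
  queue [12, 29, 38] -> pop 12, enqueue [none], visited so far: [23, 21, 48, 15, 34, 12]
  queue [29, 38] -> pop 29, enqueue [none], visited so far: [23, 21, 48, 15, 34, 12, 29]
  queue [38] -> pop 38, enqueue [37, 47], visited so far: [23, 21, 48, 15, 34, 12, 29, 38]
  queue [37, 47] -> pop 37, enqueue [none], visited so far: [23, 21, 48, 15, 34, 12, 29, 38, 37]
  queue [47] -> pop 47, enqueue [none], visited so far: [23, 21, 48, 15, 34, 12, 29, 38, 37, 47]
Result: [23, 21, 48, 15, 34, 12, 29, 38, 37, 47]


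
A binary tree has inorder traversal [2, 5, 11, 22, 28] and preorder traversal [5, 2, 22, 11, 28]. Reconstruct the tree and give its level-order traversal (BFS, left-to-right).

Inorder:  [2, 5, 11, 22, 28]
Preorder: [5, 2, 22, 11, 28]
Algorithm: preorder visits root first, so consume preorder in order;
for each root, split the current inorder slice at that value into
left-subtree inorder and right-subtree inorder, then recurse.
Recursive splits:
  root=5; inorder splits into left=[2], right=[11, 22, 28]
  root=2; inorder splits into left=[], right=[]
  root=22; inorder splits into left=[11], right=[28]
  root=11; inorder splits into left=[], right=[]
  root=28; inorder splits into left=[], right=[]
Reconstructed level-order: [5, 2, 22, 11, 28]


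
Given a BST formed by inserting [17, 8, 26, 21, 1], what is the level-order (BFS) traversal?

Tree insertion order: [17, 8, 26, 21, 1]
Tree (level-order array): [17, 8, 26, 1, None, 21]
BFS from the root, enqueuing left then right child of each popped node:
  queue [17] -> pop 17, enqueue [8, 26], visited so far: [17]
  queue [8, 26] -> pop 8, enqueue [1], visited so far: [17, 8]
  queue [26, 1] -> pop 26, enqueue [21], visited so far: [17, 8, 26]
  queue [1, 21] -> pop 1, enqueue [none], visited so far: [17, 8, 26, 1]
  queue [21] -> pop 21, enqueue [none], visited so far: [17, 8, 26, 1, 21]
Result: [17, 8, 26, 1, 21]


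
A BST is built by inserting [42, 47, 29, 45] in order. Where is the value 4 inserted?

Starting tree (level order): [42, 29, 47, None, None, 45]
Insertion path: 42 -> 29
Result: insert 4 as left child of 29
Final tree (level order): [42, 29, 47, 4, None, 45]


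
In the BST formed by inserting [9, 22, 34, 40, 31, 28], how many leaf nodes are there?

Tree built from: [9, 22, 34, 40, 31, 28]
Tree (level-order array): [9, None, 22, None, 34, 31, 40, 28]
Rule: A leaf has 0 children.
Per-node child counts:
  node 9: 1 child(ren)
  node 22: 1 child(ren)
  node 34: 2 child(ren)
  node 31: 1 child(ren)
  node 28: 0 child(ren)
  node 40: 0 child(ren)
Matching nodes: [28, 40]
Count of leaf nodes: 2


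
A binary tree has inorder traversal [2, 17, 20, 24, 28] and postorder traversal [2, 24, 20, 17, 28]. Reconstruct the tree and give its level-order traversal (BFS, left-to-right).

Inorder:   [2, 17, 20, 24, 28]
Postorder: [2, 24, 20, 17, 28]
Algorithm: postorder visits root last, so walk postorder right-to-left;
each value is the root of the current inorder slice — split it at that
value, recurse on the right subtree first, then the left.
Recursive splits:
  root=28; inorder splits into left=[2, 17, 20, 24], right=[]
  root=17; inorder splits into left=[2], right=[20, 24]
  root=20; inorder splits into left=[], right=[24]
  root=24; inorder splits into left=[], right=[]
  root=2; inorder splits into left=[], right=[]
Reconstructed level-order: [28, 17, 2, 20, 24]


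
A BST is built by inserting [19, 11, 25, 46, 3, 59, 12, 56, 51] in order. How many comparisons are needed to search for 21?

Search path for 21: 19 -> 25
Found: False
Comparisons: 2


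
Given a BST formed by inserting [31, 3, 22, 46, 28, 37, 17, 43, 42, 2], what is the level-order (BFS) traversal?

Tree insertion order: [31, 3, 22, 46, 28, 37, 17, 43, 42, 2]
Tree (level-order array): [31, 3, 46, 2, 22, 37, None, None, None, 17, 28, None, 43, None, None, None, None, 42]
BFS from the root, enqueuing left then right child of each popped node:
  queue [31] -> pop 31, enqueue [3, 46], visited so far: [31]
  queue [3, 46] -> pop 3, enqueue [2, 22], visited so far: [31, 3]
  queue [46, 2, 22] -> pop 46, enqueue [37], visited so far: [31, 3, 46]
  queue [2, 22, 37] -> pop 2, enqueue [none], visited so far: [31, 3, 46, 2]
  queue [22, 37] -> pop 22, enqueue [17, 28], visited so far: [31, 3, 46, 2, 22]
  queue [37, 17, 28] -> pop 37, enqueue [43], visited so far: [31, 3, 46, 2, 22, 37]
  queue [17, 28, 43] -> pop 17, enqueue [none], visited so far: [31, 3, 46, 2, 22, 37, 17]
  queue [28, 43] -> pop 28, enqueue [none], visited so far: [31, 3, 46, 2, 22, 37, 17, 28]
  queue [43] -> pop 43, enqueue [42], visited so far: [31, 3, 46, 2, 22, 37, 17, 28, 43]
  queue [42] -> pop 42, enqueue [none], visited so far: [31, 3, 46, 2, 22, 37, 17, 28, 43, 42]
Result: [31, 3, 46, 2, 22, 37, 17, 28, 43, 42]


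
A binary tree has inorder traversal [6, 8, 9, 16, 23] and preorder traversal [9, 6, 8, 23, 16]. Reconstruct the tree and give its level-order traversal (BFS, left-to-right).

Inorder:  [6, 8, 9, 16, 23]
Preorder: [9, 6, 8, 23, 16]
Algorithm: preorder visits root first, so consume preorder in order;
for each root, split the current inorder slice at that value into
left-subtree inorder and right-subtree inorder, then recurse.
Recursive splits:
  root=9; inorder splits into left=[6, 8], right=[16, 23]
  root=6; inorder splits into left=[], right=[8]
  root=8; inorder splits into left=[], right=[]
  root=23; inorder splits into left=[16], right=[]
  root=16; inorder splits into left=[], right=[]
Reconstructed level-order: [9, 6, 23, 8, 16]


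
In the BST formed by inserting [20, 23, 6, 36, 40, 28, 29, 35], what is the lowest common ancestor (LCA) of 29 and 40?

Tree insertion order: [20, 23, 6, 36, 40, 28, 29, 35]
Tree (level-order array): [20, 6, 23, None, None, None, 36, 28, 40, None, 29, None, None, None, 35]
In a BST, the LCA of p=29, q=40 is the first node v on the
root-to-leaf path with p <= v <= q (go left if both < v, right if both > v).
Walk from root:
  at 20: both 29 and 40 > 20, go right
  at 23: both 29 and 40 > 23, go right
  at 36: 29 <= 36 <= 40, this is the LCA
LCA = 36


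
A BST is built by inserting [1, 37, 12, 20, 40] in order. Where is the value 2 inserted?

Starting tree (level order): [1, None, 37, 12, 40, None, 20]
Insertion path: 1 -> 37 -> 12
Result: insert 2 as left child of 12
Final tree (level order): [1, None, 37, 12, 40, 2, 20]


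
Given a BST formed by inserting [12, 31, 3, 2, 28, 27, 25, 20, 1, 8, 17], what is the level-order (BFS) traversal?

Tree insertion order: [12, 31, 3, 2, 28, 27, 25, 20, 1, 8, 17]
Tree (level-order array): [12, 3, 31, 2, 8, 28, None, 1, None, None, None, 27, None, None, None, 25, None, 20, None, 17]
BFS from the root, enqueuing left then right child of each popped node:
  queue [12] -> pop 12, enqueue [3, 31], visited so far: [12]
  queue [3, 31] -> pop 3, enqueue [2, 8], visited so far: [12, 3]
  queue [31, 2, 8] -> pop 31, enqueue [28], visited so far: [12, 3, 31]
  queue [2, 8, 28] -> pop 2, enqueue [1], visited so far: [12, 3, 31, 2]
  queue [8, 28, 1] -> pop 8, enqueue [none], visited so far: [12, 3, 31, 2, 8]
  queue [28, 1] -> pop 28, enqueue [27], visited so far: [12, 3, 31, 2, 8, 28]
  queue [1, 27] -> pop 1, enqueue [none], visited so far: [12, 3, 31, 2, 8, 28, 1]
  queue [27] -> pop 27, enqueue [25], visited so far: [12, 3, 31, 2, 8, 28, 1, 27]
  queue [25] -> pop 25, enqueue [20], visited so far: [12, 3, 31, 2, 8, 28, 1, 27, 25]
  queue [20] -> pop 20, enqueue [17], visited so far: [12, 3, 31, 2, 8, 28, 1, 27, 25, 20]
  queue [17] -> pop 17, enqueue [none], visited so far: [12, 3, 31, 2, 8, 28, 1, 27, 25, 20, 17]
Result: [12, 3, 31, 2, 8, 28, 1, 27, 25, 20, 17]


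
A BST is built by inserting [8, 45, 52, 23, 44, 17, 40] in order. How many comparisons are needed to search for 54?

Search path for 54: 8 -> 45 -> 52
Found: False
Comparisons: 3


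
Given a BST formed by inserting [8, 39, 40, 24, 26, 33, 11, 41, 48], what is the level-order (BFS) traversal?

Tree insertion order: [8, 39, 40, 24, 26, 33, 11, 41, 48]
Tree (level-order array): [8, None, 39, 24, 40, 11, 26, None, 41, None, None, None, 33, None, 48]
BFS from the root, enqueuing left then right child of each popped node:
  queue [8] -> pop 8, enqueue [39], visited so far: [8]
  queue [39] -> pop 39, enqueue [24, 40], visited so far: [8, 39]
  queue [24, 40] -> pop 24, enqueue [11, 26], visited so far: [8, 39, 24]
  queue [40, 11, 26] -> pop 40, enqueue [41], visited so far: [8, 39, 24, 40]
  queue [11, 26, 41] -> pop 11, enqueue [none], visited so far: [8, 39, 24, 40, 11]
  queue [26, 41] -> pop 26, enqueue [33], visited so far: [8, 39, 24, 40, 11, 26]
  queue [41, 33] -> pop 41, enqueue [48], visited so far: [8, 39, 24, 40, 11, 26, 41]
  queue [33, 48] -> pop 33, enqueue [none], visited so far: [8, 39, 24, 40, 11, 26, 41, 33]
  queue [48] -> pop 48, enqueue [none], visited so far: [8, 39, 24, 40, 11, 26, 41, 33, 48]
Result: [8, 39, 24, 40, 11, 26, 41, 33, 48]


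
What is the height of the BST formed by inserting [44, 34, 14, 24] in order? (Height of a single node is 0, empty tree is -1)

Insertion order: [44, 34, 14, 24]
Tree (level-order array): [44, 34, None, 14, None, None, 24]
Compute height bottom-up (empty subtree = -1):
  height(24) = 1 + max(-1, -1) = 0
  height(14) = 1 + max(-1, 0) = 1
  height(34) = 1 + max(1, -1) = 2
  height(44) = 1 + max(2, -1) = 3
Height = 3


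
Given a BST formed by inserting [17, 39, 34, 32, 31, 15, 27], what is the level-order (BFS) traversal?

Tree insertion order: [17, 39, 34, 32, 31, 15, 27]
Tree (level-order array): [17, 15, 39, None, None, 34, None, 32, None, 31, None, 27]
BFS from the root, enqueuing left then right child of each popped node:
  queue [17] -> pop 17, enqueue [15, 39], visited so far: [17]
  queue [15, 39] -> pop 15, enqueue [none], visited so far: [17, 15]
  queue [39] -> pop 39, enqueue [34], visited so far: [17, 15, 39]
  queue [34] -> pop 34, enqueue [32], visited so far: [17, 15, 39, 34]
  queue [32] -> pop 32, enqueue [31], visited so far: [17, 15, 39, 34, 32]
  queue [31] -> pop 31, enqueue [27], visited so far: [17, 15, 39, 34, 32, 31]
  queue [27] -> pop 27, enqueue [none], visited so far: [17, 15, 39, 34, 32, 31, 27]
Result: [17, 15, 39, 34, 32, 31, 27]


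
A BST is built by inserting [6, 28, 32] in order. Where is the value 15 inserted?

Starting tree (level order): [6, None, 28, None, 32]
Insertion path: 6 -> 28
Result: insert 15 as left child of 28
Final tree (level order): [6, None, 28, 15, 32]


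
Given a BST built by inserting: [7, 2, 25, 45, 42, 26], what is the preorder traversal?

Tree insertion order: [7, 2, 25, 45, 42, 26]
Tree (level-order array): [7, 2, 25, None, None, None, 45, 42, None, 26]
Preorder traversal: [7, 2, 25, 45, 42, 26]


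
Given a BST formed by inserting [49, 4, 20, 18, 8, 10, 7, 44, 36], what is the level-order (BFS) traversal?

Tree insertion order: [49, 4, 20, 18, 8, 10, 7, 44, 36]
Tree (level-order array): [49, 4, None, None, 20, 18, 44, 8, None, 36, None, 7, 10]
BFS from the root, enqueuing left then right child of each popped node:
  queue [49] -> pop 49, enqueue [4], visited so far: [49]
  queue [4] -> pop 4, enqueue [20], visited so far: [49, 4]
  queue [20] -> pop 20, enqueue [18, 44], visited so far: [49, 4, 20]
  queue [18, 44] -> pop 18, enqueue [8], visited so far: [49, 4, 20, 18]
  queue [44, 8] -> pop 44, enqueue [36], visited so far: [49, 4, 20, 18, 44]
  queue [8, 36] -> pop 8, enqueue [7, 10], visited so far: [49, 4, 20, 18, 44, 8]
  queue [36, 7, 10] -> pop 36, enqueue [none], visited so far: [49, 4, 20, 18, 44, 8, 36]
  queue [7, 10] -> pop 7, enqueue [none], visited so far: [49, 4, 20, 18, 44, 8, 36, 7]
  queue [10] -> pop 10, enqueue [none], visited so far: [49, 4, 20, 18, 44, 8, 36, 7, 10]
Result: [49, 4, 20, 18, 44, 8, 36, 7, 10]


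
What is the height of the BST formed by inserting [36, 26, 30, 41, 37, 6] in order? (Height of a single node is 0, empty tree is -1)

Insertion order: [36, 26, 30, 41, 37, 6]
Tree (level-order array): [36, 26, 41, 6, 30, 37]
Compute height bottom-up (empty subtree = -1):
  height(6) = 1 + max(-1, -1) = 0
  height(30) = 1 + max(-1, -1) = 0
  height(26) = 1 + max(0, 0) = 1
  height(37) = 1 + max(-1, -1) = 0
  height(41) = 1 + max(0, -1) = 1
  height(36) = 1 + max(1, 1) = 2
Height = 2


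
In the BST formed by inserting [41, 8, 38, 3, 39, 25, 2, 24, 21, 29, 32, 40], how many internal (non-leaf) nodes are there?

Tree built from: [41, 8, 38, 3, 39, 25, 2, 24, 21, 29, 32, 40]
Tree (level-order array): [41, 8, None, 3, 38, 2, None, 25, 39, None, None, 24, 29, None, 40, 21, None, None, 32]
Rule: An internal node has at least one child.
Per-node child counts:
  node 41: 1 child(ren)
  node 8: 2 child(ren)
  node 3: 1 child(ren)
  node 2: 0 child(ren)
  node 38: 2 child(ren)
  node 25: 2 child(ren)
  node 24: 1 child(ren)
  node 21: 0 child(ren)
  node 29: 1 child(ren)
  node 32: 0 child(ren)
  node 39: 1 child(ren)
  node 40: 0 child(ren)
Matching nodes: [41, 8, 3, 38, 25, 24, 29, 39]
Count of internal (non-leaf) nodes: 8


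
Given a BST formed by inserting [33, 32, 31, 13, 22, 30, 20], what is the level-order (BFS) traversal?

Tree insertion order: [33, 32, 31, 13, 22, 30, 20]
Tree (level-order array): [33, 32, None, 31, None, 13, None, None, 22, 20, 30]
BFS from the root, enqueuing left then right child of each popped node:
  queue [33] -> pop 33, enqueue [32], visited so far: [33]
  queue [32] -> pop 32, enqueue [31], visited so far: [33, 32]
  queue [31] -> pop 31, enqueue [13], visited so far: [33, 32, 31]
  queue [13] -> pop 13, enqueue [22], visited so far: [33, 32, 31, 13]
  queue [22] -> pop 22, enqueue [20, 30], visited so far: [33, 32, 31, 13, 22]
  queue [20, 30] -> pop 20, enqueue [none], visited so far: [33, 32, 31, 13, 22, 20]
  queue [30] -> pop 30, enqueue [none], visited so far: [33, 32, 31, 13, 22, 20, 30]
Result: [33, 32, 31, 13, 22, 20, 30]


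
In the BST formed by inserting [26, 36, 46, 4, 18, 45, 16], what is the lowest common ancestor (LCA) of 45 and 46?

Tree insertion order: [26, 36, 46, 4, 18, 45, 16]
Tree (level-order array): [26, 4, 36, None, 18, None, 46, 16, None, 45]
In a BST, the LCA of p=45, q=46 is the first node v on the
root-to-leaf path with p <= v <= q (go left if both < v, right if both > v).
Walk from root:
  at 26: both 45 and 46 > 26, go right
  at 36: both 45 and 46 > 36, go right
  at 46: 45 <= 46 <= 46, this is the LCA
LCA = 46


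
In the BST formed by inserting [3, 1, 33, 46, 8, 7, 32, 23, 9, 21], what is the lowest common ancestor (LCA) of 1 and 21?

Tree insertion order: [3, 1, 33, 46, 8, 7, 32, 23, 9, 21]
Tree (level-order array): [3, 1, 33, None, None, 8, 46, 7, 32, None, None, None, None, 23, None, 9, None, None, 21]
In a BST, the LCA of p=1, q=21 is the first node v on the
root-to-leaf path with p <= v <= q (go left if both < v, right if both > v).
Walk from root:
  at 3: 1 <= 3 <= 21, this is the LCA
LCA = 3


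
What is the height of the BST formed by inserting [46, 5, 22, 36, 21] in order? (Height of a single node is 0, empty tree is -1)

Insertion order: [46, 5, 22, 36, 21]
Tree (level-order array): [46, 5, None, None, 22, 21, 36]
Compute height bottom-up (empty subtree = -1):
  height(21) = 1 + max(-1, -1) = 0
  height(36) = 1 + max(-1, -1) = 0
  height(22) = 1 + max(0, 0) = 1
  height(5) = 1 + max(-1, 1) = 2
  height(46) = 1 + max(2, -1) = 3
Height = 3


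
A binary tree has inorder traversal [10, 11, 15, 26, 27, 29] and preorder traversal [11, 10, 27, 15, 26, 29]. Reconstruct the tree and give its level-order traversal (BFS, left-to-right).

Inorder:  [10, 11, 15, 26, 27, 29]
Preorder: [11, 10, 27, 15, 26, 29]
Algorithm: preorder visits root first, so consume preorder in order;
for each root, split the current inorder slice at that value into
left-subtree inorder and right-subtree inorder, then recurse.
Recursive splits:
  root=11; inorder splits into left=[10], right=[15, 26, 27, 29]
  root=10; inorder splits into left=[], right=[]
  root=27; inorder splits into left=[15, 26], right=[29]
  root=15; inorder splits into left=[], right=[26]
  root=26; inorder splits into left=[], right=[]
  root=29; inorder splits into left=[], right=[]
Reconstructed level-order: [11, 10, 27, 15, 29, 26]


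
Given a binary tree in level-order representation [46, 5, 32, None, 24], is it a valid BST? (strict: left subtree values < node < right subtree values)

Level-order array: [46, 5, 32, None, 24]
Validate using subtree bounds (lo, hi): at each node, require lo < value < hi,
then recurse left with hi=value and right with lo=value.
Preorder trace (stopping at first violation):
  at node 46 with bounds (-inf, +inf): OK
  at node 5 with bounds (-inf, 46): OK
  at node 24 with bounds (5, 46): OK
  at node 32 with bounds (46, +inf): VIOLATION
Node 32 violates its bound: not (46 < 32 < +inf).
Result: Not a valid BST


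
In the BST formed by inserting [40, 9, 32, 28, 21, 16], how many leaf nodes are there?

Tree built from: [40, 9, 32, 28, 21, 16]
Tree (level-order array): [40, 9, None, None, 32, 28, None, 21, None, 16]
Rule: A leaf has 0 children.
Per-node child counts:
  node 40: 1 child(ren)
  node 9: 1 child(ren)
  node 32: 1 child(ren)
  node 28: 1 child(ren)
  node 21: 1 child(ren)
  node 16: 0 child(ren)
Matching nodes: [16]
Count of leaf nodes: 1


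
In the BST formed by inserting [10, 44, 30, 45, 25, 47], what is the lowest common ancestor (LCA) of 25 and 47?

Tree insertion order: [10, 44, 30, 45, 25, 47]
Tree (level-order array): [10, None, 44, 30, 45, 25, None, None, 47]
In a BST, the LCA of p=25, q=47 is the first node v on the
root-to-leaf path with p <= v <= q (go left if both < v, right if both > v).
Walk from root:
  at 10: both 25 and 47 > 10, go right
  at 44: 25 <= 44 <= 47, this is the LCA
LCA = 44


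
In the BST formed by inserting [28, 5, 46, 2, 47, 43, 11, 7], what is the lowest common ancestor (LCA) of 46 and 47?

Tree insertion order: [28, 5, 46, 2, 47, 43, 11, 7]
Tree (level-order array): [28, 5, 46, 2, 11, 43, 47, None, None, 7]
In a BST, the LCA of p=46, q=47 is the first node v on the
root-to-leaf path with p <= v <= q (go left if both < v, right if both > v).
Walk from root:
  at 28: both 46 and 47 > 28, go right
  at 46: 46 <= 46 <= 47, this is the LCA
LCA = 46


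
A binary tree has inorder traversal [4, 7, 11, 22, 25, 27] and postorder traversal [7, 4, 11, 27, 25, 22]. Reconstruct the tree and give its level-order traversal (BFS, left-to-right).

Inorder:   [4, 7, 11, 22, 25, 27]
Postorder: [7, 4, 11, 27, 25, 22]
Algorithm: postorder visits root last, so walk postorder right-to-left;
each value is the root of the current inorder slice — split it at that
value, recurse on the right subtree first, then the left.
Recursive splits:
  root=22; inorder splits into left=[4, 7, 11], right=[25, 27]
  root=25; inorder splits into left=[], right=[27]
  root=27; inorder splits into left=[], right=[]
  root=11; inorder splits into left=[4, 7], right=[]
  root=4; inorder splits into left=[], right=[7]
  root=7; inorder splits into left=[], right=[]
Reconstructed level-order: [22, 11, 25, 4, 27, 7]


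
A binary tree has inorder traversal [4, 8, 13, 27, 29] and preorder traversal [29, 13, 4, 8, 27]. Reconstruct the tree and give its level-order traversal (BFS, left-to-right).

Inorder:  [4, 8, 13, 27, 29]
Preorder: [29, 13, 4, 8, 27]
Algorithm: preorder visits root first, so consume preorder in order;
for each root, split the current inorder slice at that value into
left-subtree inorder and right-subtree inorder, then recurse.
Recursive splits:
  root=29; inorder splits into left=[4, 8, 13, 27], right=[]
  root=13; inorder splits into left=[4, 8], right=[27]
  root=4; inorder splits into left=[], right=[8]
  root=8; inorder splits into left=[], right=[]
  root=27; inorder splits into left=[], right=[]
Reconstructed level-order: [29, 13, 4, 27, 8]


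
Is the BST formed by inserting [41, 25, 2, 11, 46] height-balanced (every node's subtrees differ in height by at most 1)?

Tree (level-order array): [41, 25, 46, 2, None, None, None, None, 11]
Definition: a tree is height-balanced if, at every node, |h(left) - h(right)| <= 1 (empty subtree has height -1).
Bottom-up per-node check:
  node 11: h_left=-1, h_right=-1, diff=0 [OK], height=0
  node 2: h_left=-1, h_right=0, diff=1 [OK], height=1
  node 25: h_left=1, h_right=-1, diff=2 [FAIL (|1--1|=2 > 1)], height=2
  node 46: h_left=-1, h_right=-1, diff=0 [OK], height=0
  node 41: h_left=2, h_right=0, diff=2 [FAIL (|2-0|=2 > 1)], height=3
Node 25 violates the condition: |1 - -1| = 2 > 1.
Result: Not balanced


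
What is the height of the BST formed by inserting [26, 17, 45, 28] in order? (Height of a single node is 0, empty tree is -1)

Insertion order: [26, 17, 45, 28]
Tree (level-order array): [26, 17, 45, None, None, 28]
Compute height bottom-up (empty subtree = -1):
  height(17) = 1 + max(-1, -1) = 0
  height(28) = 1 + max(-1, -1) = 0
  height(45) = 1 + max(0, -1) = 1
  height(26) = 1 + max(0, 1) = 2
Height = 2


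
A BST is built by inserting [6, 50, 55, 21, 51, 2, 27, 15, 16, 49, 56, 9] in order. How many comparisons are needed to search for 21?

Search path for 21: 6 -> 50 -> 21
Found: True
Comparisons: 3


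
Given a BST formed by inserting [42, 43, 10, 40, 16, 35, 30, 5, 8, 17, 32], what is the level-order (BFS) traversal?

Tree insertion order: [42, 43, 10, 40, 16, 35, 30, 5, 8, 17, 32]
Tree (level-order array): [42, 10, 43, 5, 40, None, None, None, 8, 16, None, None, None, None, 35, 30, None, 17, 32]
BFS from the root, enqueuing left then right child of each popped node:
  queue [42] -> pop 42, enqueue [10, 43], visited so far: [42]
  queue [10, 43] -> pop 10, enqueue [5, 40], visited so far: [42, 10]
  queue [43, 5, 40] -> pop 43, enqueue [none], visited so far: [42, 10, 43]
  queue [5, 40] -> pop 5, enqueue [8], visited so far: [42, 10, 43, 5]
  queue [40, 8] -> pop 40, enqueue [16], visited so far: [42, 10, 43, 5, 40]
  queue [8, 16] -> pop 8, enqueue [none], visited so far: [42, 10, 43, 5, 40, 8]
  queue [16] -> pop 16, enqueue [35], visited so far: [42, 10, 43, 5, 40, 8, 16]
  queue [35] -> pop 35, enqueue [30], visited so far: [42, 10, 43, 5, 40, 8, 16, 35]
  queue [30] -> pop 30, enqueue [17, 32], visited so far: [42, 10, 43, 5, 40, 8, 16, 35, 30]
  queue [17, 32] -> pop 17, enqueue [none], visited so far: [42, 10, 43, 5, 40, 8, 16, 35, 30, 17]
  queue [32] -> pop 32, enqueue [none], visited so far: [42, 10, 43, 5, 40, 8, 16, 35, 30, 17, 32]
Result: [42, 10, 43, 5, 40, 8, 16, 35, 30, 17, 32]
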